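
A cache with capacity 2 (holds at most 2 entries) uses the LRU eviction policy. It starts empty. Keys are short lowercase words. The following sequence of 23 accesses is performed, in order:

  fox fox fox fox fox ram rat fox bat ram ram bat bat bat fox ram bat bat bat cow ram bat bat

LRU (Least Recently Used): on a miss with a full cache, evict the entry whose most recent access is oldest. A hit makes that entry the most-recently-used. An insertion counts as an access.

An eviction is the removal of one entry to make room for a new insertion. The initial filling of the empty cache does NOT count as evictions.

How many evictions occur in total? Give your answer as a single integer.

LRU simulation (capacity=2):
  1. access fox: MISS. Cache (LRU->MRU): [fox]
  2. access fox: HIT. Cache (LRU->MRU): [fox]
  3. access fox: HIT. Cache (LRU->MRU): [fox]
  4. access fox: HIT. Cache (LRU->MRU): [fox]
  5. access fox: HIT. Cache (LRU->MRU): [fox]
  6. access ram: MISS. Cache (LRU->MRU): [fox ram]
  7. access rat: MISS, evict fox. Cache (LRU->MRU): [ram rat]
  8. access fox: MISS, evict ram. Cache (LRU->MRU): [rat fox]
  9. access bat: MISS, evict rat. Cache (LRU->MRU): [fox bat]
  10. access ram: MISS, evict fox. Cache (LRU->MRU): [bat ram]
  11. access ram: HIT. Cache (LRU->MRU): [bat ram]
  12. access bat: HIT. Cache (LRU->MRU): [ram bat]
  13. access bat: HIT. Cache (LRU->MRU): [ram bat]
  14. access bat: HIT. Cache (LRU->MRU): [ram bat]
  15. access fox: MISS, evict ram. Cache (LRU->MRU): [bat fox]
  16. access ram: MISS, evict bat. Cache (LRU->MRU): [fox ram]
  17. access bat: MISS, evict fox. Cache (LRU->MRU): [ram bat]
  18. access bat: HIT. Cache (LRU->MRU): [ram bat]
  19. access bat: HIT. Cache (LRU->MRU): [ram bat]
  20. access cow: MISS, evict ram. Cache (LRU->MRU): [bat cow]
  21. access ram: MISS, evict bat. Cache (LRU->MRU): [cow ram]
  22. access bat: MISS, evict cow. Cache (LRU->MRU): [ram bat]
  23. access bat: HIT. Cache (LRU->MRU): [ram bat]
Total: 11 hits, 12 misses, 10 evictions

Answer: 10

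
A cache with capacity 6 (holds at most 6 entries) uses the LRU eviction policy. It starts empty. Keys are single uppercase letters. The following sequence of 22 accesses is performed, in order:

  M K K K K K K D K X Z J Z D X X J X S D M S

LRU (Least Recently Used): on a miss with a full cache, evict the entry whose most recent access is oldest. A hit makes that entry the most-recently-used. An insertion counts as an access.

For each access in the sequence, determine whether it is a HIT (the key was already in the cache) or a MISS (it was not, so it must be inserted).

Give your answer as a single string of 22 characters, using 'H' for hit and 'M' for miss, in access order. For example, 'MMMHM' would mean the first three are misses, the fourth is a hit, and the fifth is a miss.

Answer: MMHHHHHMHMMMHHHHHHMHMH

Derivation:
LRU simulation (capacity=6):
  1. access M: MISS. Cache (LRU->MRU): [M]
  2. access K: MISS. Cache (LRU->MRU): [M K]
  3. access K: HIT. Cache (LRU->MRU): [M K]
  4. access K: HIT. Cache (LRU->MRU): [M K]
  5. access K: HIT. Cache (LRU->MRU): [M K]
  6. access K: HIT. Cache (LRU->MRU): [M K]
  7. access K: HIT. Cache (LRU->MRU): [M K]
  8. access D: MISS. Cache (LRU->MRU): [M K D]
  9. access K: HIT. Cache (LRU->MRU): [M D K]
  10. access X: MISS. Cache (LRU->MRU): [M D K X]
  11. access Z: MISS. Cache (LRU->MRU): [M D K X Z]
  12. access J: MISS. Cache (LRU->MRU): [M D K X Z J]
  13. access Z: HIT. Cache (LRU->MRU): [M D K X J Z]
  14. access D: HIT. Cache (LRU->MRU): [M K X J Z D]
  15. access X: HIT. Cache (LRU->MRU): [M K J Z D X]
  16. access X: HIT. Cache (LRU->MRU): [M K J Z D X]
  17. access J: HIT. Cache (LRU->MRU): [M K Z D X J]
  18. access X: HIT. Cache (LRU->MRU): [M K Z D J X]
  19. access S: MISS, evict M. Cache (LRU->MRU): [K Z D J X S]
  20. access D: HIT. Cache (LRU->MRU): [K Z J X S D]
  21. access M: MISS, evict K. Cache (LRU->MRU): [Z J X S D M]
  22. access S: HIT. Cache (LRU->MRU): [Z J X D M S]
Total: 14 hits, 8 misses, 2 evictions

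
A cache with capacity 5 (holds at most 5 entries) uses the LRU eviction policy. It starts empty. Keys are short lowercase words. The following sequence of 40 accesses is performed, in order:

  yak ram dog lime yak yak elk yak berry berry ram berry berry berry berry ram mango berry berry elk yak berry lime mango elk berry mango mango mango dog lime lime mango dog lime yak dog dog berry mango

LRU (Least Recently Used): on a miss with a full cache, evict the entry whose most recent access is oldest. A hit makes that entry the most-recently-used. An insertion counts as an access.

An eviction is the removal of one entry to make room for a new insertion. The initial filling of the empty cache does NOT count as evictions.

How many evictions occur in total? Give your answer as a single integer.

Answer: 6

Derivation:
LRU simulation (capacity=5):
  1. access yak: MISS. Cache (LRU->MRU): [yak]
  2. access ram: MISS. Cache (LRU->MRU): [yak ram]
  3. access dog: MISS. Cache (LRU->MRU): [yak ram dog]
  4. access lime: MISS. Cache (LRU->MRU): [yak ram dog lime]
  5. access yak: HIT. Cache (LRU->MRU): [ram dog lime yak]
  6. access yak: HIT. Cache (LRU->MRU): [ram dog lime yak]
  7. access elk: MISS. Cache (LRU->MRU): [ram dog lime yak elk]
  8. access yak: HIT. Cache (LRU->MRU): [ram dog lime elk yak]
  9. access berry: MISS, evict ram. Cache (LRU->MRU): [dog lime elk yak berry]
  10. access berry: HIT. Cache (LRU->MRU): [dog lime elk yak berry]
  11. access ram: MISS, evict dog. Cache (LRU->MRU): [lime elk yak berry ram]
  12. access berry: HIT. Cache (LRU->MRU): [lime elk yak ram berry]
  13. access berry: HIT. Cache (LRU->MRU): [lime elk yak ram berry]
  14. access berry: HIT. Cache (LRU->MRU): [lime elk yak ram berry]
  15. access berry: HIT. Cache (LRU->MRU): [lime elk yak ram berry]
  16. access ram: HIT. Cache (LRU->MRU): [lime elk yak berry ram]
  17. access mango: MISS, evict lime. Cache (LRU->MRU): [elk yak berry ram mango]
  18. access berry: HIT. Cache (LRU->MRU): [elk yak ram mango berry]
  19. access berry: HIT. Cache (LRU->MRU): [elk yak ram mango berry]
  20. access elk: HIT. Cache (LRU->MRU): [yak ram mango berry elk]
  21. access yak: HIT. Cache (LRU->MRU): [ram mango berry elk yak]
  22. access berry: HIT. Cache (LRU->MRU): [ram mango elk yak berry]
  23. access lime: MISS, evict ram. Cache (LRU->MRU): [mango elk yak berry lime]
  24. access mango: HIT. Cache (LRU->MRU): [elk yak berry lime mango]
  25. access elk: HIT. Cache (LRU->MRU): [yak berry lime mango elk]
  26. access berry: HIT. Cache (LRU->MRU): [yak lime mango elk berry]
  27. access mango: HIT. Cache (LRU->MRU): [yak lime elk berry mango]
  28. access mango: HIT. Cache (LRU->MRU): [yak lime elk berry mango]
  29. access mango: HIT. Cache (LRU->MRU): [yak lime elk berry mango]
  30. access dog: MISS, evict yak. Cache (LRU->MRU): [lime elk berry mango dog]
  31. access lime: HIT. Cache (LRU->MRU): [elk berry mango dog lime]
  32. access lime: HIT. Cache (LRU->MRU): [elk berry mango dog lime]
  33. access mango: HIT. Cache (LRU->MRU): [elk berry dog lime mango]
  34. access dog: HIT. Cache (LRU->MRU): [elk berry lime mango dog]
  35. access lime: HIT. Cache (LRU->MRU): [elk berry mango dog lime]
  36. access yak: MISS, evict elk. Cache (LRU->MRU): [berry mango dog lime yak]
  37. access dog: HIT. Cache (LRU->MRU): [berry mango lime yak dog]
  38. access dog: HIT. Cache (LRU->MRU): [berry mango lime yak dog]
  39. access berry: HIT. Cache (LRU->MRU): [mango lime yak dog berry]
  40. access mango: HIT. Cache (LRU->MRU): [lime yak dog berry mango]
Total: 29 hits, 11 misses, 6 evictions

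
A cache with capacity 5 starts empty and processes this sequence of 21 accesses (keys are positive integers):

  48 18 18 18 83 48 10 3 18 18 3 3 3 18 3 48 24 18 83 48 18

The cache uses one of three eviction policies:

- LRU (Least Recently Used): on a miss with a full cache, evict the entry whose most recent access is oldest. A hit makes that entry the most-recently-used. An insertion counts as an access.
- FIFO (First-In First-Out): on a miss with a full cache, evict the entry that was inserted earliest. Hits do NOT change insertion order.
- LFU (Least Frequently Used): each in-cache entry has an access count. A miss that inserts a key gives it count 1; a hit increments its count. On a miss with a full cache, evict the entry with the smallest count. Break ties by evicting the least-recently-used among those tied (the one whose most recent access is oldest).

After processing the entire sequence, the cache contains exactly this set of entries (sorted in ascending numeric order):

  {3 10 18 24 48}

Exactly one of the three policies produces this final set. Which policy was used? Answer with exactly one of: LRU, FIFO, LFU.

Simulating under each policy and comparing final sets:
  LRU: final set = {3 18 24 48 83} -> differs
  FIFO: final set = {3 10 18 24 48} -> MATCHES target
  LFU: final set = {3 18 24 48 83} -> differs
Only FIFO produces the target set.

Answer: FIFO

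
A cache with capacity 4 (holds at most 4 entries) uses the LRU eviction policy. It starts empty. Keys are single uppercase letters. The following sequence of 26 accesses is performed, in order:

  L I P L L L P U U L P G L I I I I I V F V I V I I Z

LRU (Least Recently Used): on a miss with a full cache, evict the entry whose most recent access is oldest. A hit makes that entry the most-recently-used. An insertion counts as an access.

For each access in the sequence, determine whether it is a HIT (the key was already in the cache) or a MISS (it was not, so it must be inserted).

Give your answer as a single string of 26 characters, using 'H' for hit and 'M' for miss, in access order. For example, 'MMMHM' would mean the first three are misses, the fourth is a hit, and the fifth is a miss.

Answer: MMMHHHHMHHHMHMHHHHMMHHHHHM

Derivation:
LRU simulation (capacity=4):
  1. access L: MISS. Cache (LRU->MRU): [L]
  2. access I: MISS. Cache (LRU->MRU): [L I]
  3. access P: MISS. Cache (LRU->MRU): [L I P]
  4. access L: HIT. Cache (LRU->MRU): [I P L]
  5. access L: HIT. Cache (LRU->MRU): [I P L]
  6. access L: HIT. Cache (LRU->MRU): [I P L]
  7. access P: HIT. Cache (LRU->MRU): [I L P]
  8. access U: MISS. Cache (LRU->MRU): [I L P U]
  9. access U: HIT. Cache (LRU->MRU): [I L P U]
  10. access L: HIT. Cache (LRU->MRU): [I P U L]
  11. access P: HIT. Cache (LRU->MRU): [I U L P]
  12. access G: MISS, evict I. Cache (LRU->MRU): [U L P G]
  13. access L: HIT. Cache (LRU->MRU): [U P G L]
  14. access I: MISS, evict U. Cache (LRU->MRU): [P G L I]
  15. access I: HIT. Cache (LRU->MRU): [P G L I]
  16. access I: HIT. Cache (LRU->MRU): [P G L I]
  17. access I: HIT. Cache (LRU->MRU): [P G L I]
  18. access I: HIT. Cache (LRU->MRU): [P G L I]
  19. access V: MISS, evict P. Cache (LRU->MRU): [G L I V]
  20. access F: MISS, evict G. Cache (LRU->MRU): [L I V F]
  21. access V: HIT. Cache (LRU->MRU): [L I F V]
  22. access I: HIT. Cache (LRU->MRU): [L F V I]
  23. access V: HIT. Cache (LRU->MRU): [L F I V]
  24. access I: HIT. Cache (LRU->MRU): [L F V I]
  25. access I: HIT. Cache (LRU->MRU): [L F V I]
  26. access Z: MISS, evict L. Cache (LRU->MRU): [F V I Z]
Total: 17 hits, 9 misses, 5 evictions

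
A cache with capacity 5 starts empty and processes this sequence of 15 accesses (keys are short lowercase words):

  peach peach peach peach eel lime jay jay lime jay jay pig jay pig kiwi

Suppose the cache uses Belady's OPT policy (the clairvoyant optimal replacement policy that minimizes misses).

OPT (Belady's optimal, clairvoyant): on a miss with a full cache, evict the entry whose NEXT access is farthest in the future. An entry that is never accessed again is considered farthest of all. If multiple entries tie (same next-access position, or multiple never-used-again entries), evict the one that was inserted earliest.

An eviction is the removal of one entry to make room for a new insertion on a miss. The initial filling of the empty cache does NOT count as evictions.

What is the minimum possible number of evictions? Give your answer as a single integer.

Answer: 1

Derivation:
OPT (Belady) simulation (capacity=5):
  1. access peach: MISS. Cache: [peach]
  2. access peach: HIT. Next use of peach: step 3. Cache: [peach]
  3. access peach: HIT. Next use of peach: step 4. Cache: [peach]
  4. access peach: HIT. Next use of peach: never. Cache: [peach]
  5. access eel: MISS. Cache: [peach eel]
  6. access lime: MISS. Cache: [peach eel lime]
  7. access jay: MISS. Cache: [peach eel lime jay]
  8. access jay: HIT. Next use of jay: step 10. Cache: [peach eel lime jay]
  9. access lime: HIT. Next use of lime: never. Cache: [peach eel lime jay]
  10. access jay: HIT. Next use of jay: step 11. Cache: [peach eel lime jay]
  11. access jay: HIT. Next use of jay: step 13. Cache: [peach eel lime jay]
  12. access pig: MISS. Cache: [peach eel lime jay pig]
  13. access jay: HIT. Next use of jay: never. Cache: [peach eel lime jay pig]
  14. access pig: HIT. Next use of pig: never. Cache: [peach eel lime jay pig]
  15. access kiwi: MISS, evict peach (next use: never). Cache: [eel lime jay pig kiwi]
Total: 9 hits, 6 misses, 1 evictions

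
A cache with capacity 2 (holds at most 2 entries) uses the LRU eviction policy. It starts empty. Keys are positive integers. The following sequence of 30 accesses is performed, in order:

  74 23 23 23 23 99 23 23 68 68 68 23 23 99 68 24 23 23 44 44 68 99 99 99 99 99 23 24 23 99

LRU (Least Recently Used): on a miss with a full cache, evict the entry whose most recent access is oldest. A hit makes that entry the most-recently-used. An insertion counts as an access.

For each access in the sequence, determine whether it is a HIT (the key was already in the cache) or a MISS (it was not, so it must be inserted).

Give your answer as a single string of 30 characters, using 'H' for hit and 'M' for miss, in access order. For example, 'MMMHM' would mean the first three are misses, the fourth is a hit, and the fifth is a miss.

LRU simulation (capacity=2):
  1. access 74: MISS. Cache (LRU->MRU): [74]
  2. access 23: MISS. Cache (LRU->MRU): [74 23]
  3. access 23: HIT. Cache (LRU->MRU): [74 23]
  4. access 23: HIT. Cache (LRU->MRU): [74 23]
  5. access 23: HIT. Cache (LRU->MRU): [74 23]
  6. access 99: MISS, evict 74. Cache (LRU->MRU): [23 99]
  7. access 23: HIT. Cache (LRU->MRU): [99 23]
  8. access 23: HIT. Cache (LRU->MRU): [99 23]
  9. access 68: MISS, evict 99. Cache (LRU->MRU): [23 68]
  10. access 68: HIT. Cache (LRU->MRU): [23 68]
  11. access 68: HIT. Cache (LRU->MRU): [23 68]
  12. access 23: HIT. Cache (LRU->MRU): [68 23]
  13. access 23: HIT. Cache (LRU->MRU): [68 23]
  14. access 99: MISS, evict 68. Cache (LRU->MRU): [23 99]
  15. access 68: MISS, evict 23. Cache (LRU->MRU): [99 68]
  16. access 24: MISS, evict 99. Cache (LRU->MRU): [68 24]
  17. access 23: MISS, evict 68. Cache (LRU->MRU): [24 23]
  18. access 23: HIT. Cache (LRU->MRU): [24 23]
  19. access 44: MISS, evict 24. Cache (LRU->MRU): [23 44]
  20. access 44: HIT. Cache (LRU->MRU): [23 44]
  21. access 68: MISS, evict 23. Cache (LRU->MRU): [44 68]
  22. access 99: MISS, evict 44. Cache (LRU->MRU): [68 99]
  23. access 99: HIT. Cache (LRU->MRU): [68 99]
  24. access 99: HIT. Cache (LRU->MRU): [68 99]
  25. access 99: HIT. Cache (LRU->MRU): [68 99]
  26. access 99: HIT. Cache (LRU->MRU): [68 99]
  27. access 23: MISS, evict 68. Cache (LRU->MRU): [99 23]
  28. access 24: MISS, evict 99. Cache (LRU->MRU): [23 24]
  29. access 23: HIT. Cache (LRU->MRU): [24 23]
  30. access 99: MISS, evict 24. Cache (LRU->MRU): [23 99]
Total: 16 hits, 14 misses, 12 evictions

Answer: MMHHHMHHMHHHHMMMMHMHMMHHHHMMHM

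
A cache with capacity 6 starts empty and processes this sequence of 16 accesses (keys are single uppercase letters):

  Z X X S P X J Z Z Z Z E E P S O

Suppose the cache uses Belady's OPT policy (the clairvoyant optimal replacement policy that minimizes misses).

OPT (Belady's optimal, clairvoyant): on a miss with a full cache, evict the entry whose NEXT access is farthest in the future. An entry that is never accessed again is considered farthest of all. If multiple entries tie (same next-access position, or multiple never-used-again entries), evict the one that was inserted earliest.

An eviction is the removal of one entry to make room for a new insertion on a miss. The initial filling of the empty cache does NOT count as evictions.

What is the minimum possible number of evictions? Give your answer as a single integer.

OPT (Belady) simulation (capacity=6):
  1. access Z: MISS. Cache: [Z]
  2. access X: MISS. Cache: [Z X]
  3. access X: HIT. Next use of X: step 6. Cache: [Z X]
  4. access S: MISS. Cache: [Z X S]
  5. access P: MISS. Cache: [Z X S P]
  6. access X: HIT. Next use of X: never. Cache: [Z X S P]
  7. access J: MISS. Cache: [Z X S P J]
  8. access Z: HIT. Next use of Z: step 9. Cache: [Z X S P J]
  9. access Z: HIT. Next use of Z: step 10. Cache: [Z X S P J]
  10. access Z: HIT. Next use of Z: step 11. Cache: [Z X S P J]
  11. access Z: HIT. Next use of Z: never. Cache: [Z X S P J]
  12. access E: MISS. Cache: [Z X S P J E]
  13. access E: HIT. Next use of E: never. Cache: [Z X S P J E]
  14. access P: HIT. Next use of P: never. Cache: [Z X S P J E]
  15. access S: HIT. Next use of S: never. Cache: [Z X S P J E]
  16. access O: MISS, evict Z (next use: never). Cache: [X S P J E O]
Total: 9 hits, 7 misses, 1 evictions

Answer: 1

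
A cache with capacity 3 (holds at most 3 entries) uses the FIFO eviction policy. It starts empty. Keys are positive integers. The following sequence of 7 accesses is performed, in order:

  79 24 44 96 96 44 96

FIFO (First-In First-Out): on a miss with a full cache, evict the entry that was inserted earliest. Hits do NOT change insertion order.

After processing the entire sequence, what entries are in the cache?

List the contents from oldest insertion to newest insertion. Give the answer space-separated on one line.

Answer: 24 44 96

Derivation:
FIFO simulation (capacity=3):
  1. access 79: MISS. Cache (old->new): [79]
  2. access 24: MISS. Cache (old->new): [79 24]
  3. access 44: MISS. Cache (old->new): [79 24 44]
  4. access 96: MISS, evict 79. Cache (old->new): [24 44 96]
  5. access 96: HIT. Cache (old->new): [24 44 96]
  6. access 44: HIT. Cache (old->new): [24 44 96]
  7. access 96: HIT. Cache (old->new): [24 44 96]
Total: 3 hits, 4 misses, 1 evictions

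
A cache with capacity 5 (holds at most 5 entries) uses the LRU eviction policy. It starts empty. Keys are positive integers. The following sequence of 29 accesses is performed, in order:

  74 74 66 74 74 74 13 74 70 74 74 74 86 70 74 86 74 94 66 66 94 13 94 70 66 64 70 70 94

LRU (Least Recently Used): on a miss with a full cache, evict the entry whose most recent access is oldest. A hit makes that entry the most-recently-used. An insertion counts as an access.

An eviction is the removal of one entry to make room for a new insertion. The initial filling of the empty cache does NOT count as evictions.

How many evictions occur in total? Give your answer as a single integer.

LRU simulation (capacity=5):
  1. access 74: MISS. Cache (LRU->MRU): [74]
  2. access 74: HIT. Cache (LRU->MRU): [74]
  3. access 66: MISS. Cache (LRU->MRU): [74 66]
  4. access 74: HIT. Cache (LRU->MRU): [66 74]
  5. access 74: HIT. Cache (LRU->MRU): [66 74]
  6. access 74: HIT. Cache (LRU->MRU): [66 74]
  7. access 13: MISS. Cache (LRU->MRU): [66 74 13]
  8. access 74: HIT. Cache (LRU->MRU): [66 13 74]
  9. access 70: MISS. Cache (LRU->MRU): [66 13 74 70]
  10. access 74: HIT. Cache (LRU->MRU): [66 13 70 74]
  11. access 74: HIT. Cache (LRU->MRU): [66 13 70 74]
  12. access 74: HIT. Cache (LRU->MRU): [66 13 70 74]
  13. access 86: MISS. Cache (LRU->MRU): [66 13 70 74 86]
  14. access 70: HIT. Cache (LRU->MRU): [66 13 74 86 70]
  15. access 74: HIT. Cache (LRU->MRU): [66 13 86 70 74]
  16. access 86: HIT. Cache (LRU->MRU): [66 13 70 74 86]
  17. access 74: HIT. Cache (LRU->MRU): [66 13 70 86 74]
  18. access 94: MISS, evict 66. Cache (LRU->MRU): [13 70 86 74 94]
  19. access 66: MISS, evict 13. Cache (LRU->MRU): [70 86 74 94 66]
  20. access 66: HIT. Cache (LRU->MRU): [70 86 74 94 66]
  21. access 94: HIT. Cache (LRU->MRU): [70 86 74 66 94]
  22. access 13: MISS, evict 70. Cache (LRU->MRU): [86 74 66 94 13]
  23. access 94: HIT. Cache (LRU->MRU): [86 74 66 13 94]
  24. access 70: MISS, evict 86. Cache (LRU->MRU): [74 66 13 94 70]
  25. access 66: HIT. Cache (LRU->MRU): [74 13 94 70 66]
  26. access 64: MISS, evict 74. Cache (LRU->MRU): [13 94 70 66 64]
  27. access 70: HIT. Cache (LRU->MRU): [13 94 66 64 70]
  28. access 70: HIT. Cache (LRU->MRU): [13 94 66 64 70]
  29. access 94: HIT. Cache (LRU->MRU): [13 66 64 70 94]
Total: 19 hits, 10 misses, 5 evictions

Answer: 5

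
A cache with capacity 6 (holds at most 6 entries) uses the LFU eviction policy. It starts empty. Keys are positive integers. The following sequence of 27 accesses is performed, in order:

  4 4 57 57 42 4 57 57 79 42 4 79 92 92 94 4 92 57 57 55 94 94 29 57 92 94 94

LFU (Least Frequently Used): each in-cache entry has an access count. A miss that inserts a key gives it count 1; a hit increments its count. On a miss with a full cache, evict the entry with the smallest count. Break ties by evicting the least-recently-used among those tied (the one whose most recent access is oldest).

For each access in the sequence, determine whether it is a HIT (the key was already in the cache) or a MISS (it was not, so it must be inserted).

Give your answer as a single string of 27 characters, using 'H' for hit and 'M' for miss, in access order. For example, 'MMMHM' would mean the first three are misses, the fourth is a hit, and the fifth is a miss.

Answer: MHMHMHHHMHHHMHMHHHHMMHMHHHH

Derivation:
LFU simulation (capacity=6):
  1. access 4: MISS. Cache: [4(c=1)]
  2. access 4: HIT, count now 2. Cache: [4(c=2)]
  3. access 57: MISS. Cache: [57(c=1) 4(c=2)]
  4. access 57: HIT, count now 2. Cache: [4(c=2) 57(c=2)]
  5. access 42: MISS. Cache: [42(c=1) 4(c=2) 57(c=2)]
  6. access 4: HIT, count now 3. Cache: [42(c=1) 57(c=2) 4(c=3)]
  7. access 57: HIT, count now 3. Cache: [42(c=1) 4(c=3) 57(c=3)]
  8. access 57: HIT, count now 4. Cache: [42(c=1) 4(c=3) 57(c=4)]
  9. access 79: MISS. Cache: [42(c=1) 79(c=1) 4(c=3) 57(c=4)]
  10. access 42: HIT, count now 2. Cache: [79(c=1) 42(c=2) 4(c=3) 57(c=4)]
  11. access 4: HIT, count now 4. Cache: [79(c=1) 42(c=2) 57(c=4) 4(c=4)]
  12. access 79: HIT, count now 2. Cache: [42(c=2) 79(c=2) 57(c=4) 4(c=4)]
  13. access 92: MISS. Cache: [92(c=1) 42(c=2) 79(c=2) 57(c=4) 4(c=4)]
  14. access 92: HIT, count now 2. Cache: [42(c=2) 79(c=2) 92(c=2) 57(c=4) 4(c=4)]
  15. access 94: MISS. Cache: [94(c=1) 42(c=2) 79(c=2) 92(c=2) 57(c=4) 4(c=4)]
  16. access 4: HIT, count now 5. Cache: [94(c=1) 42(c=2) 79(c=2) 92(c=2) 57(c=4) 4(c=5)]
  17. access 92: HIT, count now 3. Cache: [94(c=1) 42(c=2) 79(c=2) 92(c=3) 57(c=4) 4(c=5)]
  18. access 57: HIT, count now 5. Cache: [94(c=1) 42(c=2) 79(c=2) 92(c=3) 4(c=5) 57(c=5)]
  19. access 57: HIT, count now 6. Cache: [94(c=1) 42(c=2) 79(c=2) 92(c=3) 4(c=5) 57(c=6)]
  20. access 55: MISS, evict 94(c=1). Cache: [55(c=1) 42(c=2) 79(c=2) 92(c=3) 4(c=5) 57(c=6)]
  21. access 94: MISS, evict 55(c=1). Cache: [94(c=1) 42(c=2) 79(c=2) 92(c=3) 4(c=5) 57(c=6)]
  22. access 94: HIT, count now 2. Cache: [42(c=2) 79(c=2) 94(c=2) 92(c=3) 4(c=5) 57(c=6)]
  23. access 29: MISS, evict 42(c=2). Cache: [29(c=1) 79(c=2) 94(c=2) 92(c=3) 4(c=5) 57(c=6)]
  24. access 57: HIT, count now 7. Cache: [29(c=1) 79(c=2) 94(c=2) 92(c=3) 4(c=5) 57(c=7)]
  25. access 92: HIT, count now 4. Cache: [29(c=1) 79(c=2) 94(c=2) 92(c=4) 4(c=5) 57(c=7)]
  26. access 94: HIT, count now 3. Cache: [29(c=1) 79(c=2) 94(c=3) 92(c=4) 4(c=5) 57(c=7)]
  27. access 94: HIT, count now 4. Cache: [29(c=1) 79(c=2) 92(c=4) 94(c=4) 4(c=5) 57(c=7)]
Total: 18 hits, 9 misses, 3 evictions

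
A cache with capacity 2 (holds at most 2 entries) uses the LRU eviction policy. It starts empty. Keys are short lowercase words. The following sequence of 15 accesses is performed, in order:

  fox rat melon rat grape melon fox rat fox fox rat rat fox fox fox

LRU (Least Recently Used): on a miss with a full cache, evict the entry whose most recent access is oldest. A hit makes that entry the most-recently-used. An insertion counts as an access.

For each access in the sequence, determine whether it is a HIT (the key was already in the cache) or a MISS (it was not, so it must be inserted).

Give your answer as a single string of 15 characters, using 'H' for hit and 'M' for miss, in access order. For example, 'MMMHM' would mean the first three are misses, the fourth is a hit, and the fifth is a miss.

LRU simulation (capacity=2):
  1. access fox: MISS. Cache (LRU->MRU): [fox]
  2. access rat: MISS. Cache (LRU->MRU): [fox rat]
  3. access melon: MISS, evict fox. Cache (LRU->MRU): [rat melon]
  4. access rat: HIT. Cache (LRU->MRU): [melon rat]
  5. access grape: MISS, evict melon. Cache (LRU->MRU): [rat grape]
  6. access melon: MISS, evict rat. Cache (LRU->MRU): [grape melon]
  7. access fox: MISS, evict grape. Cache (LRU->MRU): [melon fox]
  8. access rat: MISS, evict melon. Cache (LRU->MRU): [fox rat]
  9. access fox: HIT. Cache (LRU->MRU): [rat fox]
  10. access fox: HIT. Cache (LRU->MRU): [rat fox]
  11. access rat: HIT. Cache (LRU->MRU): [fox rat]
  12. access rat: HIT. Cache (LRU->MRU): [fox rat]
  13. access fox: HIT. Cache (LRU->MRU): [rat fox]
  14. access fox: HIT. Cache (LRU->MRU): [rat fox]
  15. access fox: HIT. Cache (LRU->MRU): [rat fox]
Total: 8 hits, 7 misses, 5 evictions

Answer: MMMHMMMMHHHHHHH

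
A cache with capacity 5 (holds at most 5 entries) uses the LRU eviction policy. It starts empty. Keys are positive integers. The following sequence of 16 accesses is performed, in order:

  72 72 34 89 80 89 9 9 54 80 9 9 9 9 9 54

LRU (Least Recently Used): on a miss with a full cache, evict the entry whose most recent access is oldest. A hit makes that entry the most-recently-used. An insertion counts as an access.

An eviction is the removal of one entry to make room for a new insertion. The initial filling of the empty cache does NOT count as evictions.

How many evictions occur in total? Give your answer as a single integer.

LRU simulation (capacity=5):
  1. access 72: MISS. Cache (LRU->MRU): [72]
  2. access 72: HIT. Cache (LRU->MRU): [72]
  3. access 34: MISS. Cache (LRU->MRU): [72 34]
  4. access 89: MISS. Cache (LRU->MRU): [72 34 89]
  5. access 80: MISS. Cache (LRU->MRU): [72 34 89 80]
  6. access 89: HIT. Cache (LRU->MRU): [72 34 80 89]
  7. access 9: MISS. Cache (LRU->MRU): [72 34 80 89 9]
  8. access 9: HIT. Cache (LRU->MRU): [72 34 80 89 9]
  9. access 54: MISS, evict 72. Cache (LRU->MRU): [34 80 89 9 54]
  10. access 80: HIT. Cache (LRU->MRU): [34 89 9 54 80]
  11. access 9: HIT. Cache (LRU->MRU): [34 89 54 80 9]
  12. access 9: HIT. Cache (LRU->MRU): [34 89 54 80 9]
  13. access 9: HIT. Cache (LRU->MRU): [34 89 54 80 9]
  14. access 9: HIT. Cache (LRU->MRU): [34 89 54 80 9]
  15. access 9: HIT. Cache (LRU->MRU): [34 89 54 80 9]
  16. access 54: HIT. Cache (LRU->MRU): [34 89 80 9 54]
Total: 10 hits, 6 misses, 1 evictions

Answer: 1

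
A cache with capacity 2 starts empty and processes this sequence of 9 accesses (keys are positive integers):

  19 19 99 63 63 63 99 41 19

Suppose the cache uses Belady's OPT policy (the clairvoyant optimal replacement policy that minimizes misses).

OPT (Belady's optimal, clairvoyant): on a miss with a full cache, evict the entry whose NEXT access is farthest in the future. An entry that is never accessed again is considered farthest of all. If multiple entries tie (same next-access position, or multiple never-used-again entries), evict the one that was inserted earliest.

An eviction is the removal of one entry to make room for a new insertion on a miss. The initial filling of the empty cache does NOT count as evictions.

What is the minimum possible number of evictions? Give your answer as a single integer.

OPT (Belady) simulation (capacity=2):
  1. access 19: MISS. Cache: [19]
  2. access 19: HIT. Next use of 19: step 9. Cache: [19]
  3. access 99: MISS. Cache: [19 99]
  4. access 63: MISS, evict 19 (next use: step 9). Cache: [99 63]
  5. access 63: HIT. Next use of 63: step 6. Cache: [99 63]
  6. access 63: HIT. Next use of 63: never. Cache: [99 63]
  7. access 99: HIT. Next use of 99: never. Cache: [99 63]
  8. access 41: MISS, evict 99 (next use: never). Cache: [63 41]
  9. access 19: MISS, evict 63 (next use: never). Cache: [41 19]
Total: 4 hits, 5 misses, 3 evictions

Answer: 3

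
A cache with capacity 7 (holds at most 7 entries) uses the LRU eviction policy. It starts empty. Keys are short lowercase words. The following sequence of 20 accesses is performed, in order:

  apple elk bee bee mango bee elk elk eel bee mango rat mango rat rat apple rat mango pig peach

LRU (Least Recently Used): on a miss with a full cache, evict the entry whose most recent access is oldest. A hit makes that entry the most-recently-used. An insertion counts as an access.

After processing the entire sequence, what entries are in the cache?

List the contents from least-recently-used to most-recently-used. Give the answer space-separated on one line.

Answer: eel bee apple rat mango pig peach

Derivation:
LRU simulation (capacity=7):
  1. access apple: MISS. Cache (LRU->MRU): [apple]
  2. access elk: MISS. Cache (LRU->MRU): [apple elk]
  3. access bee: MISS. Cache (LRU->MRU): [apple elk bee]
  4. access bee: HIT. Cache (LRU->MRU): [apple elk bee]
  5. access mango: MISS. Cache (LRU->MRU): [apple elk bee mango]
  6. access bee: HIT. Cache (LRU->MRU): [apple elk mango bee]
  7. access elk: HIT. Cache (LRU->MRU): [apple mango bee elk]
  8. access elk: HIT. Cache (LRU->MRU): [apple mango bee elk]
  9. access eel: MISS. Cache (LRU->MRU): [apple mango bee elk eel]
  10. access bee: HIT. Cache (LRU->MRU): [apple mango elk eel bee]
  11. access mango: HIT. Cache (LRU->MRU): [apple elk eel bee mango]
  12. access rat: MISS. Cache (LRU->MRU): [apple elk eel bee mango rat]
  13. access mango: HIT. Cache (LRU->MRU): [apple elk eel bee rat mango]
  14. access rat: HIT. Cache (LRU->MRU): [apple elk eel bee mango rat]
  15. access rat: HIT. Cache (LRU->MRU): [apple elk eel bee mango rat]
  16. access apple: HIT. Cache (LRU->MRU): [elk eel bee mango rat apple]
  17. access rat: HIT. Cache (LRU->MRU): [elk eel bee mango apple rat]
  18. access mango: HIT. Cache (LRU->MRU): [elk eel bee apple rat mango]
  19. access pig: MISS. Cache (LRU->MRU): [elk eel bee apple rat mango pig]
  20. access peach: MISS, evict elk. Cache (LRU->MRU): [eel bee apple rat mango pig peach]
Total: 12 hits, 8 misses, 1 evictions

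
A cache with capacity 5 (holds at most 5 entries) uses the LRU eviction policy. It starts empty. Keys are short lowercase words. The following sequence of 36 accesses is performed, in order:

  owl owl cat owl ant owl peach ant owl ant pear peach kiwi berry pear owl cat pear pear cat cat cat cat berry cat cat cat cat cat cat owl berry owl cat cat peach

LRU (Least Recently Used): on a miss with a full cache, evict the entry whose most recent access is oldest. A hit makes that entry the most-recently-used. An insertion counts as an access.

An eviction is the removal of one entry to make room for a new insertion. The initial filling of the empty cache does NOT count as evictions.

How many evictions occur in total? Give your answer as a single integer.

LRU simulation (capacity=5):
  1. access owl: MISS. Cache (LRU->MRU): [owl]
  2. access owl: HIT. Cache (LRU->MRU): [owl]
  3. access cat: MISS. Cache (LRU->MRU): [owl cat]
  4. access owl: HIT. Cache (LRU->MRU): [cat owl]
  5. access ant: MISS. Cache (LRU->MRU): [cat owl ant]
  6. access owl: HIT. Cache (LRU->MRU): [cat ant owl]
  7. access peach: MISS. Cache (LRU->MRU): [cat ant owl peach]
  8. access ant: HIT. Cache (LRU->MRU): [cat owl peach ant]
  9. access owl: HIT. Cache (LRU->MRU): [cat peach ant owl]
  10. access ant: HIT. Cache (LRU->MRU): [cat peach owl ant]
  11. access pear: MISS. Cache (LRU->MRU): [cat peach owl ant pear]
  12. access peach: HIT. Cache (LRU->MRU): [cat owl ant pear peach]
  13. access kiwi: MISS, evict cat. Cache (LRU->MRU): [owl ant pear peach kiwi]
  14. access berry: MISS, evict owl. Cache (LRU->MRU): [ant pear peach kiwi berry]
  15. access pear: HIT. Cache (LRU->MRU): [ant peach kiwi berry pear]
  16. access owl: MISS, evict ant. Cache (LRU->MRU): [peach kiwi berry pear owl]
  17. access cat: MISS, evict peach. Cache (LRU->MRU): [kiwi berry pear owl cat]
  18. access pear: HIT. Cache (LRU->MRU): [kiwi berry owl cat pear]
  19. access pear: HIT. Cache (LRU->MRU): [kiwi berry owl cat pear]
  20. access cat: HIT. Cache (LRU->MRU): [kiwi berry owl pear cat]
  21. access cat: HIT. Cache (LRU->MRU): [kiwi berry owl pear cat]
  22. access cat: HIT. Cache (LRU->MRU): [kiwi berry owl pear cat]
  23. access cat: HIT. Cache (LRU->MRU): [kiwi berry owl pear cat]
  24. access berry: HIT. Cache (LRU->MRU): [kiwi owl pear cat berry]
  25. access cat: HIT. Cache (LRU->MRU): [kiwi owl pear berry cat]
  26. access cat: HIT. Cache (LRU->MRU): [kiwi owl pear berry cat]
  27. access cat: HIT. Cache (LRU->MRU): [kiwi owl pear berry cat]
  28. access cat: HIT. Cache (LRU->MRU): [kiwi owl pear berry cat]
  29. access cat: HIT. Cache (LRU->MRU): [kiwi owl pear berry cat]
  30. access cat: HIT. Cache (LRU->MRU): [kiwi owl pear berry cat]
  31. access owl: HIT. Cache (LRU->MRU): [kiwi pear berry cat owl]
  32. access berry: HIT. Cache (LRU->MRU): [kiwi pear cat owl berry]
  33. access owl: HIT. Cache (LRU->MRU): [kiwi pear cat berry owl]
  34. access cat: HIT. Cache (LRU->MRU): [kiwi pear berry owl cat]
  35. access cat: HIT. Cache (LRU->MRU): [kiwi pear berry owl cat]
  36. access peach: MISS, evict kiwi. Cache (LRU->MRU): [pear berry owl cat peach]
Total: 26 hits, 10 misses, 5 evictions

Answer: 5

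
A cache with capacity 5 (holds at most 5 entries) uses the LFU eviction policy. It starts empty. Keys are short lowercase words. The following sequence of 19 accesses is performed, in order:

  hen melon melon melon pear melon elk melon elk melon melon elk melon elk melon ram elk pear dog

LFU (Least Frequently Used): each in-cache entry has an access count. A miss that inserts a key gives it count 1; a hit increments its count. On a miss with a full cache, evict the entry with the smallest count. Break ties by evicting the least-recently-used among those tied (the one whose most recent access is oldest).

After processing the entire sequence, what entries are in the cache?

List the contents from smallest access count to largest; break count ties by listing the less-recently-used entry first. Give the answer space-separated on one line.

LFU simulation (capacity=5):
  1. access hen: MISS. Cache: [hen(c=1)]
  2. access melon: MISS. Cache: [hen(c=1) melon(c=1)]
  3. access melon: HIT, count now 2. Cache: [hen(c=1) melon(c=2)]
  4. access melon: HIT, count now 3. Cache: [hen(c=1) melon(c=3)]
  5. access pear: MISS. Cache: [hen(c=1) pear(c=1) melon(c=3)]
  6. access melon: HIT, count now 4. Cache: [hen(c=1) pear(c=1) melon(c=4)]
  7. access elk: MISS. Cache: [hen(c=1) pear(c=1) elk(c=1) melon(c=4)]
  8. access melon: HIT, count now 5. Cache: [hen(c=1) pear(c=1) elk(c=1) melon(c=5)]
  9. access elk: HIT, count now 2. Cache: [hen(c=1) pear(c=1) elk(c=2) melon(c=5)]
  10. access melon: HIT, count now 6. Cache: [hen(c=1) pear(c=1) elk(c=2) melon(c=6)]
  11. access melon: HIT, count now 7. Cache: [hen(c=1) pear(c=1) elk(c=2) melon(c=7)]
  12. access elk: HIT, count now 3. Cache: [hen(c=1) pear(c=1) elk(c=3) melon(c=7)]
  13. access melon: HIT, count now 8. Cache: [hen(c=1) pear(c=1) elk(c=3) melon(c=8)]
  14. access elk: HIT, count now 4. Cache: [hen(c=1) pear(c=1) elk(c=4) melon(c=8)]
  15. access melon: HIT, count now 9. Cache: [hen(c=1) pear(c=1) elk(c=4) melon(c=9)]
  16. access ram: MISS. Cache: [hen(c=1) pear(c=1) ram(c=1) elk(c=4) melon(c=9)]
  17. access elk: HIT, count now 5. Cache: [hen(c=1) pear(c=1) ram(c=1) elk(c=5) melon(c=9)]
  18. access pear: HIT, count now 2. Cache: [hen(c=1) ram(c=1) pear(c=2) elk(c=5) melon(c=9)]
  19. access dog: MISS, evict hen(c=1). Cache: [ram(c=1) dog(c=1) pear(c=2) elk(c=5) melon(c=9)]
Total: 13 hits, 6 misses, 1 evictions

Answer: ram dog pear elk melon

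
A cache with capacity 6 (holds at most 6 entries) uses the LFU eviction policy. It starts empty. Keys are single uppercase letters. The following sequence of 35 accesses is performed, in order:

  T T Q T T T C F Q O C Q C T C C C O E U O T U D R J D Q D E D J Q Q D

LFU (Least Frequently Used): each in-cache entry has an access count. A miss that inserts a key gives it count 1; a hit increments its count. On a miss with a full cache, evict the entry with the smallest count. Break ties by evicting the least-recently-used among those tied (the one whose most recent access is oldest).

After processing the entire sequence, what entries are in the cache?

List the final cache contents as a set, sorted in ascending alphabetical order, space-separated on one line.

Answer: C D J O Q T

Derivation:
LFU simulation (capacity=6):
  1. access T: MISS. Cache: [T(c=1)]
  2. access T: HIT, count now 2. Cache: [T(c=2)]
  3. access Q: MISS. Cache: [Q(c=1) T(c=2)]
  4. access T: HIT, count now 3. Cache: [Q(c=1) T(c=3)]
  5. access T: HIT, count now 4. Cache: [Q(c=1) T(c=4)]
  6. access T: HIT, count now 5. Cache: [Q(c=1) T(c=5)]
  7. access C: MISS. Cache: [Q(c=1) C(c=1) T(c=5)]
  8. access F: MISS. Cache: [Q(c=1) C(c=1) F(c=1) T(c=5)]
  9. access Q: HIT, count now 2. Cache: [C(c=1) F(c=1) Q(c=2) T(c=5)]
  10. access O: MISS. Cache: [C(c=1) F(c=1) O(c=1) Q(c=2) T(c=5)]
  11. access C: HIT, count now 2. Cache: [F(c=1) O(c=1) Q(c=2) C(c=2) T(c=5)]
  12. access Q: HIT, count now 3. Cache: [F(c=1) O(c=1) C(c=2) Q(c=3) T(c=5)]
  13. access C: HIT, count now 3. Cache: [F(c=1) O(c=1) Q(c=3) C(c=3) T(c=5)]
  14. access T: HIT, count now 6. Cache: [F(c=1) O(c=1) Q(c=3) C(c=3) T(c=6)]
  15. access C: HIT, count now 4. Cache: [F(c=1) O(c=1) Q(c=3) C(c=4) T(c=6)]
  16. access C: HIT, count now 5. Cache: [F(c=1) O(c=1) Q(c=3) C(c=5) T(c=6)]
  17. access C: HIT, count now 6. Cache: [F(c=1) O(c=1) Q(c=3) T(c=6) C(c=6)]
  18. access O: HIT, count now 2. Cache: [F(c=1) O(c=2) Q(c=3) T(c=6) C(c=6)]
  19. access E: MISS. Cache: [F(c=1) E(c=1) O(c=2) Q(c=3) T(c=6) C(c=6)]
  20. access U: MISS, evict F(c=1). Cache: [E(c=1) U(c=1) O(c=2) Q(c=3) T(c=6) C(c=6)]
  21. access O: HIT, count now 3. Cache: [E(c=1) U(c=1) Q(c=3) O(c=3) T(c=6) C(c=6)]
  22. access T: HIT, count now 7. Cache: [E(c=1) U(c=1) Q(c=3) O(c=3) C(c=6) T(c=7)]
  23. access U: HIT, count now 2. Cache: [E(c=1) U(c=2) Q(c=3) O(c=3) C(c=6) T(c=7)]
  24. access D: MISS, evict E(c=1). Cache: [D(c=1) U(c=2) Q(c=3) O(c=3) C(c=6) T(c=7)]
  25. access R: MISS, evict D(c=1). Cache: [R(c=1) U(c=2) Q(c=3) O(c=3) C(c=6) T(c=7)]
  26. access J: MISS, evict R(c=1). Cache: [J(c=1) U(c=2) Q(c=3) O(c=3) C(c=6) T(c=7)]
  27. access D: MISS, evict J(c=1). Cache: [D(c=1) U(c=2) Q(c=3) O(c=3) C(c=6) T(c=7)]
  28. access Q: HIT, count now 4. Cache: [D(c=1) U(c=2) O(c=3) Q(c=4) C(c=6) T(c=7)]
  29. access D: HIT, count now 2. Cache: [U(c=2) D(c=2) O(c=3) Q(c=4) C(c=6) T(c=7)]
  30. access E: MISS, evict U(c=2). Cache: [E(c=1) D(c=2) O(c=3) Q(c=4) C(c=6) T(c=7)]
  31. access D: HIT, count now 3. Cache: [E(c=1) O(c=3) D(c=3) Q(c=4) C(c=6) T(c=7)]
  32. access J: MISS, evict E(c=1). Cache: [J(c=1) O(c=3) D(c=3) Q(c=4) C(c=6) T(c=7)]
  33. access Q: HIT, count now 5. Cache: [J(c=1) O(c=3) D(c=3) Q(c=5) C(c=6) T(c=7)]
  34. access Q: HIT, count now 6. Cache: [J(c=1) O(c=3) D(c=3) C(c=6) Q(c=6) T(c=7)]
  35. access D: HIT, count now 4. Cache: [J(c=1) O(c=3) D(c=4) C(c=6) Q(c=6) T(c=7)]
Total: 22 hits, 13 misses, 7 evictions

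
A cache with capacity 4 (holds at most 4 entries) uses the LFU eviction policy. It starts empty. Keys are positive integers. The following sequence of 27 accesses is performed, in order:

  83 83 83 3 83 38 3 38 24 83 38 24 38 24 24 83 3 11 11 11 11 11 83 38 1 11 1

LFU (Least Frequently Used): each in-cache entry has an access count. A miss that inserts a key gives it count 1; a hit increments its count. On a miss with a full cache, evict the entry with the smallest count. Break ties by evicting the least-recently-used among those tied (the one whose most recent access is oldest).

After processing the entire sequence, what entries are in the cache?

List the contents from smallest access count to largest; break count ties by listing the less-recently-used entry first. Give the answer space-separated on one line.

LFU simulation (capacity=4):
  1. access 83: MISS. Cache: [83(c=1)]
  2. access 83: HIT, count now 2. Cache: [83(c=2)]
  3. access 83: HIT, count now 3. Cache: [83(c=3)]
  4. access 3: MISS. Cache: [3(c=1) 83(c=3)]
  5. access 83: HIT, count now 4. Cache: [3(c=1) 83(c=4)]
  6. access 38: MISS. Cache: [3(c=1) 38(c=1) 83(c=4)]
  7. access 3: HIT, count now 2. Cache: [38(c=1) 3(c=2) 83(c=4)]
  8. access 38: HIT, count now 2. Cache: [3(c=2) 38(c=2) 83(c=4)]
  9. access 24: MISS. Cache: [24(c=1) 3(c=2) 38(c=2) 83(c=4)]
  10. access 83: HIT, count now 5. Cache: [24(c=1) 3(c=2) 38(c=2) 83(c=5)]
  11. access 38: HIT, count now 3. Cache: [24(c=1) 3(c=2) 38(c=3) 83(c=5)]
  12. access 24: HIT, count now 2. Cache: [3(c=2) 24(c=2) 38(c=3) 83(c=5)]
  13. access 38: HIT, count now 4. Cache: [3(c=2) 24(c=2) 38(c=4) 83(c=5)]
  14. access 24: HIT, count now 3. Cache: [3(c=2) 24(c=3) 38(c=4) 83(c=5)]
  15. access 24: HIT, count now 4. Cache: [3(c=2) 38(c=4) 24(c=4) 83(c=5)]
  16. access 83: HIT, count now 6. Cache: [3(c=2) 38(c=4) 24(c=4) 83(c=6)]
  17. access 3: HIT, count now 3. Cache: [3(c=3) 38(c=4) 24(c=4) 83(c=6)]
  18. access 11: MISS, evict 3(c=3). Cache: [11(c=1) 38(c=4) 24(c=4) 83(c=6)]
  19. access 11: HIT, count now 2. Cache: [11(c=2) 38(c=4) 24(c=4) 83(c=6)]
  20. access 11: HIT, count now 3. Cache: [11(c=3) 38(c=4) 24(c=4) 83(c=6)]
  21. access 11: HIT, count now 4. Cache: [38(c=4) 24(c=4) 11(c=4) 83(c=6)]
  22. access 11: HIT, count now 5. Cache: [38(c=4) 24(c=4) 11(c=5) 83(c=6)]
  23. access 83: HIT, count now 7. Cache: [38(c=4) 24(c=4) 11(c=5) 83(c=7)]
  24. access 38: HIT, count now 5. Cache: [24(c=4) 11(c=5) 38(c=5) 83(c=7)]
  25. access 1: MISS, evict 24(c=4). Cache: [1(c=1) 11(c=5) 38(c=5) 83(c=7)]
  26. access 11: HIT, count now 6. Cache: [1(c=1) 38(c=5) 11(c=6) 83(c=7)]
  27. access 1: HIT, count now 2. Cache: [1(c=2) 38(c=5) 11(c=6) 83(c=7)]
Total: 21 hits, 6 misses, 2 evictions

Answer: 1 38 11 83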